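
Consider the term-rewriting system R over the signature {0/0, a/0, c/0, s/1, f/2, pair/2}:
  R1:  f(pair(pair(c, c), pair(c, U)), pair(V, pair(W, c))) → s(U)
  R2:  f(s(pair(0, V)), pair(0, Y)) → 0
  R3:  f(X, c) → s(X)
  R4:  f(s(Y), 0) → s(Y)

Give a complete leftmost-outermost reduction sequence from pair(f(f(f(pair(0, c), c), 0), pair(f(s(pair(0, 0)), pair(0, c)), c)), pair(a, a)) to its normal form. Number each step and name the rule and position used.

1. pair(f(f(f(pair(0, c), c), 0), pair(f(s(pair(0, 0)), pair(0, c)), c)), pair(a, a))  →  pair(f(f(s(pair(0, c)), 0), pair(f(s(pair(0, 0)), pair(0, c)), c)), pair(a, a))   [R3 at 1.1.1]
2. pair(f(f(s(pair(0, c)), 0), pair(f(s(pair(0, 0)), pair(0, c)), c)), pair(a, a))  →  pair(f(s(pair(0, c)), pair(f(s(pair(0, 0)), pair(0, c)), c)), pair(a, a))   [R4 at 1.1]
3. pair(f(s(pair(0, c)), pair(f(s(pair(0, 0)), pair(0, c)), c)), pair(a, a))  →  pair(f(s(pair(0, c)), pair(0, c)), pair(a, a))   [R2 at 1.2.1]
4. pair(f(s(pair(0, c)), pair(0, c)), pair(a, a))  →  pair(0, pair(a, a))   [R2 at 1]

pair(0, pair(a, a))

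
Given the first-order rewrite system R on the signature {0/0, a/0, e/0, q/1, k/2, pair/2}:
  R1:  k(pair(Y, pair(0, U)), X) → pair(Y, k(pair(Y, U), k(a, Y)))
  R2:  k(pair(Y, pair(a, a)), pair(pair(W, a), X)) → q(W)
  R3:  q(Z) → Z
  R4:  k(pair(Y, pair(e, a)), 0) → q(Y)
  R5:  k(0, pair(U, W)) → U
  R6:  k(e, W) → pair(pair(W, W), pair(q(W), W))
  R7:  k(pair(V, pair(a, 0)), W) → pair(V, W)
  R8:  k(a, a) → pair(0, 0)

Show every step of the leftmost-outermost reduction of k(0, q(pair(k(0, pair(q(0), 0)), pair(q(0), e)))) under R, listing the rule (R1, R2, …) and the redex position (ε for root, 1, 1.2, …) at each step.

0

1. k(0, q(pair(k(0, pair(q(0), 0)), pair(q(0), e))))  →  k(0, pair(k(0, pair(q(0), 0)), pair(q(0), e)))   [R3 at 2]
2. k(0, pair(k(0, pair(q(0), 0)), pair(q(0), e)))  →  k(0, pair(q(0), 0))   [R5 at ε]
3. k(0, pair(q(0), 0))  →  q(0)   [R5 at ε]
4. q(0)  →  0   [R3 at ε]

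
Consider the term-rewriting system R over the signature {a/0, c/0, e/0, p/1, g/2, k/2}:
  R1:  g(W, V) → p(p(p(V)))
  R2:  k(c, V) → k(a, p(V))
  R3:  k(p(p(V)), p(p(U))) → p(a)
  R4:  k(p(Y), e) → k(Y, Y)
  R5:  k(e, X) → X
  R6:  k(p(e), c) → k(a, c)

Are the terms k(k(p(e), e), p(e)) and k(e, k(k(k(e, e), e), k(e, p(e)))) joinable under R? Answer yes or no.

Reduce t₁ = k(k(p(e), e), p(e)):
1. k(k(p(e), e), p(e))  →  k(k(e, e), p(e))   [R4 at 1]
2. k(k(e, e), p(e))  →  k(e, p(e))   [R5 at 1]
3. k(e, p(e))  →  p(e)   [R5 at ε]

Reduce t₂ = k(e, k(k(k(e, e), e), k(e, p(e)))):
1. k(e, k(k(k(e, e), e), k(e, p(e))))  →  k(k(k(e, e), e), k(e, p(e)))   [R5 at ε]
2. k(k(k(e, e), e), k(e, p(e)))  →  k(k(e, e), k(e, p(e)))   [R5 at 1.1]
3. k(k(e, e), k(e, p(e)))  →  k(e, k(e, p(e)))   [R5 at 1]
4. k(e, k(e, p(e)))  →  k(e, p(e))   [R5 at ε]
5. k(e, p(e))  →  p(e)   [R5 at ε]

yes — NF(t₁) = p(e), NF(t₂) = p(e)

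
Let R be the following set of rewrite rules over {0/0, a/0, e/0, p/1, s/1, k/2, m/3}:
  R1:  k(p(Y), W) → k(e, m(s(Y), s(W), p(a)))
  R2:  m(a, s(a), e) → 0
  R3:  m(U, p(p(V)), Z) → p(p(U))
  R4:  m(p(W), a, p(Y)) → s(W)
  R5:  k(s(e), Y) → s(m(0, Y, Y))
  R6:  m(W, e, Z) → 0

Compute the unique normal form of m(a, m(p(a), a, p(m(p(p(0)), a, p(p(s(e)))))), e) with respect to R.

1. m(a, m(p(a), a, p(m(p(p(0)), a, p(p(s(e)))))), e)  →  m(a, s(a), e)   [R4 at 2]
2. m(a, s(a), e)  →  0   [R2 at ε]

0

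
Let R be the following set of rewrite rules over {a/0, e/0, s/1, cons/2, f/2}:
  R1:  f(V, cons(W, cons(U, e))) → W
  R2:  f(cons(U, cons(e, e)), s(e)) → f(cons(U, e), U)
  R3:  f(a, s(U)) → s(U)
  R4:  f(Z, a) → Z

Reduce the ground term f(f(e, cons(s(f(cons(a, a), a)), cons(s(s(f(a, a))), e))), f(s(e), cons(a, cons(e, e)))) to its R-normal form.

s(cons(a, a))

1. f(f(e, cons(s(f(cons(a, a), a)), cons(s(s(f(a, a))), e))), f(s(e), cons(a, cons(e, e))))  →  f(s(f(cons(a, a), a)), f(s(e), cons(a, cons(e, e))))   [R1 at 1]
2. f(s(f(cons(a, a), a)), f(s(e), cons(a, cons(e, e))))  →  f(s(cons(a, a)), f(s(e), cons(a, cons(e, e))))   [R4 at 1.1]
3. f(s(cons(a, a)), f(s(e), cons(a, cons(e, e))))  →  f(s(cons(a, a)), a)   [R1 at 2]
4. f(s(cons(a, a)), a)  →  s(cons(a, a))   [R4 at ε]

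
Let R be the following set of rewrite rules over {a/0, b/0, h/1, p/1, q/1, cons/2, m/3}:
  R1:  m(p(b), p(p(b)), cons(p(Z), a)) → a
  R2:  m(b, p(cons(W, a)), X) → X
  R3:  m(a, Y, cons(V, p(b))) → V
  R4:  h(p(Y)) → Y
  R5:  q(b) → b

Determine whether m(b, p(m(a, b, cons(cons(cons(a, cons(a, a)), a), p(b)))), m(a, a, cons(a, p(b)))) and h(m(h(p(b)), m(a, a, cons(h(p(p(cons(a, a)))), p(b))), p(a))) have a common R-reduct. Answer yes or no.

yes — NF(t₁) = a, NF(t₂) = a

Reduce t₁ = m(b, p(m(a, b, cons(cons(cons(a, cons(a, a)), a), p(b)))), m(a, a, cons(a, p(b)))):
1. m(b, p(m(a, b, cons(cons(cons(a, cons(a, a)), a), p(b)))), m(a, a, cons(a, p(b))))  →  m(b, p(cons(cons(a, cons(a, a)), a)), m(a, a, cons(a, p(b))))   [R3 at 2.1]
2. m(b, p(cons(cons(a, cons(a, a)), a)), m(a, a, cons(a, p(b))))  →  m(a, a, cons(a, p(b)))   [R2 at ε]
3. m(a, a, cons(a, p(b)))  →  a   [R3 at ε]

Reduce t₂ = h(m(h(p(b)), m(a, a, cons(h(p(p(cons(a, a)))), p(b))), p(a))):
1. h(m(h(p(b)), m(a, a, cons(h(p(p(cons(a, a)))), p(b))), p(a)))  →  h(m(b, m(a, a, cons(h(p(p(cons(a, a)))), p(b))), p(a)))   [R4 at 1.1]
2. h(m(b, m(a, a, cons(h(p(p(cons(a, a)))), p(b))), p(a)))  →  h(m(b, h(p(p(cons(a, a)))), p(a)))   [R3 at 1.2]
3. h(m(b, h(p(p(cons(a, a)))), p(a)))  →  h(m(b, p(cons(a, a)), p(a)))   [R4 at 1.2]
4. h(m(b, p(cons(a, a)), p(a)))  →  h(p(a))   [R2 at 1]
5. h(p(a))  →  a   [R4 at ε]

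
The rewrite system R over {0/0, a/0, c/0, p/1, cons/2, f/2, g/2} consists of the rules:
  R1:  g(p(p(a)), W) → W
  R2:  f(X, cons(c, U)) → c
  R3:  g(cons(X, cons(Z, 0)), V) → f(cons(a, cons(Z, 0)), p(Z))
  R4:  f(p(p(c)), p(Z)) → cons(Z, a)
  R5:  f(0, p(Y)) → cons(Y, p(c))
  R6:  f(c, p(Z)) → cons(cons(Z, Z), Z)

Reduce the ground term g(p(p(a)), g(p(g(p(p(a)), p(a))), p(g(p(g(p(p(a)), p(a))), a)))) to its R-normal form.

1. g(p(p(a)), g(p(g(p(p(a)), p(a))), p(g(p(g(p(p(a)), p(a))), a))))  →  g(p(g(p(p(a)), p(a))), p(g(p(g(p(p(a)), p(a))), a)))   [R1 at ε]
2. g(p(g(p(p(a)), p(a))), p(g(p(g(p(p(a)), p(a))), a)))  →  g(p(p(a)), p(g(p(g(p(p(a)), p(a))), a)))   [R1 at 1.1]
3. g(p(p(a)), p(g(p(g(p(p(a)), p(a))), a)))  →  p(g(p(g(p(p(a)), p(a))), a))   [R1 at ε]
4. p(g(p(g(p(p(a)), p(a))), a))  →  p(g(p(p(a)), a))   [R1 at 1.1.1]
5. p(g(p(p(a)), a))  →  p(a)   [R1 at 1]

p(a)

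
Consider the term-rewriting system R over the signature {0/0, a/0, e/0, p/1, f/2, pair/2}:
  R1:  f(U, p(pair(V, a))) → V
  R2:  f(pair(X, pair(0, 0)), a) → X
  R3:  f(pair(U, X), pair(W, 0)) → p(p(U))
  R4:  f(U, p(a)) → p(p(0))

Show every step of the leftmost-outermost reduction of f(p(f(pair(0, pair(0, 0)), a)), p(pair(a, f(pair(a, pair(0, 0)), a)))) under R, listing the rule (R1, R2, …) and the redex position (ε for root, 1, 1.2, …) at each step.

a

1. f(p(f(pair(0, pair(0, 0)), a)), p(pair(a, f(pair(a, pair(0, 0)), a))))  →  f(p(0), p(pair(a, f(pair(a, pair(0, 0)), a))))   [R2 at 1.1]
2. f(p(0), p(pair(a, f(pair(a, pair(0, 0)), a))))  →  f(p(0), p(pair(a, a)))   [R2 at 2.1.2]
3. f(p(0), p(pair(a, a)))  →  a   [R1 at ε]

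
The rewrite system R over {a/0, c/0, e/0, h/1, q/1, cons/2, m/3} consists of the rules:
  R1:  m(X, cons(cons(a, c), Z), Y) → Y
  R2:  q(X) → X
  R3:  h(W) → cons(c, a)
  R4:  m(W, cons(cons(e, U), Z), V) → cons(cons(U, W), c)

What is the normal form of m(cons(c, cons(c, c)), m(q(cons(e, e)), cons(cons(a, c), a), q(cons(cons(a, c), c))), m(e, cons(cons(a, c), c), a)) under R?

a

1. m(cons(c, cons(c, c)), m(q(cons(e, e)), cons(cons(a, c), a), q(cons(cons(a, c), c))), m(e, cons(cons(a, c), c), a))  →  m(cons(c, cons(c, c)), q(cons(cons(a, c), c)), m(e, cons(cons(a, c), c), a))   [R1 at 2]
2. m(cons(c, cons(c, c)), q(cons(cons(a, c), c)), m(e, cons(cons(a, c), c), a))  →  m(cons(c, cons(c, c)), cons(cons(a, c), c), m(e, cons(cons(a, c), c), a))   [R2 at 2]
3. m(cons(c, cons(c, c)), cons(cons(a, c), c), m(e, cons(cons(a, c), c), a))  →  m(e, cons(cons(a, c), c), a)   [R1 at ε]
4. m(e, cons(cons(a, c), c), a)  →  a   [R1 at ε]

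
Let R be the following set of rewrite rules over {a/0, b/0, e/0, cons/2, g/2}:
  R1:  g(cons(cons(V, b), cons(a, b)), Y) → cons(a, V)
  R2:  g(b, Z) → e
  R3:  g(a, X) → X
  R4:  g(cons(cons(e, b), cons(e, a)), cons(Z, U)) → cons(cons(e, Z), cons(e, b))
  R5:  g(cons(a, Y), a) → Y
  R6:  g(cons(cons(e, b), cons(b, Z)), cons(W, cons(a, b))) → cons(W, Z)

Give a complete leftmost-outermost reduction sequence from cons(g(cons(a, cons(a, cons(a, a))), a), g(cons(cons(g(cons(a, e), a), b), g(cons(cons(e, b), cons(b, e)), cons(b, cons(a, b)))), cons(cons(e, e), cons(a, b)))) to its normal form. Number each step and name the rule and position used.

1. cons(g(cons(a, cons(a, cons(a, a))), a), g(cons(cons(g(cons(a, e), a), b), g(cons(cons(e, b), cons(b, e)), cons(b, cons(a, b)))), cons(cons(e, e), cons(a, b))))  →  cons(cons(a, cons(a, a)), g(cons(cons(g(cons(a, e), a), b), g(cons(cons(e, b), cons(b, e)), cons(b, cons(a, b)))), cons(cons(e, e), cons(a, b))))   [R5 at 1]
2. cons(cons(a, cons(a, a)), g(cons(cons(g(cons(a, e), a), b), g(cons(cons(e, b), cons(b, e)), cons(b, cons(a, b)))), cons(cons(e, e), cons(a, b))))  →  cons(cons(a, cons(a, a)), g(cons(cons(e, b), g(cons(cons(e, b), cons(b, e)), cons(b, cons(a, b)))), cons(cons(e, e), cons(a, b))))   [R5 at 2.1.1.1]
3. cons(cons(a, cons(a, a)), g(cons(cons(e, b), g(cons(cons(e, b), cons(b, e)), cons(b, cons(a, b)))), cons(cons(e, e), cons(a, b))))  →  cons(cons(a, cons(a, a)), g(cons(cons(e, b), cons(b, e)), cons(cons(e, e), cons(a, b))))   [R6 at 2.1.2]
4. cons(cons(a, cons(a, a)), g(cons(cons(e, b), cons(b, e)), cons(cons(e, e), cons(a, b))))  →  cons(cons(a, cons(a, a)), cons(cons(e, e), e))   [R6 at 2]

cons(cons(a, cons(a, a)), cons(cons(e, e), e))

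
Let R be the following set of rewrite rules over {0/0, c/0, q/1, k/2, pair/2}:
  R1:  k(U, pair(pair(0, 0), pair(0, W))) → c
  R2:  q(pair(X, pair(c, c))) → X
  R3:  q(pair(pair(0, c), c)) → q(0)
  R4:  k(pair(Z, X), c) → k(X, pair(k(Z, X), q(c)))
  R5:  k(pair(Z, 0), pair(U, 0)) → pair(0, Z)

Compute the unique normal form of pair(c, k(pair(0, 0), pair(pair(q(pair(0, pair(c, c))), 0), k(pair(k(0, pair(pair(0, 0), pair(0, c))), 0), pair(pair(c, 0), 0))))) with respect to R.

pair(c, c)

1. pair(c, k(pair(0, 0), pair(pair(q(pair(0, pair(c, c))), 0), k(pair(k(0, pair(pair(0, 0), pair(0, c))), 0), pair(pair(c, 0), 0)))))  →  pair(c, k(pair(0, 0), pair(pair(0, 0), k(pair(k(0, pair(pair(0, 0), pair(0, c))), 0), pair(pair(c, 0), 0)))))   [R2 at 2.2.1.1]
2. pair(c, k(pair(0, 0), pair(pair(0, 0), k(pair(k(0, pair(pair(0, 0), pair(0, c))), 0), pair(pair(c, 0), 0)))))  →  pair(c, k(pair(0, 0), pair(pair(0, 0), pair(0, k(0, pair(pair(0, 0), pair(0, c)))))))   [R5 at 2.2.2]
3. pair(c, k(pair(0, 0), pair(pair(0, 0), pair(0, k(0, pair(pair(0, 0), pair(0, c)))))))  →  pair(c, c)   [R1 at 2]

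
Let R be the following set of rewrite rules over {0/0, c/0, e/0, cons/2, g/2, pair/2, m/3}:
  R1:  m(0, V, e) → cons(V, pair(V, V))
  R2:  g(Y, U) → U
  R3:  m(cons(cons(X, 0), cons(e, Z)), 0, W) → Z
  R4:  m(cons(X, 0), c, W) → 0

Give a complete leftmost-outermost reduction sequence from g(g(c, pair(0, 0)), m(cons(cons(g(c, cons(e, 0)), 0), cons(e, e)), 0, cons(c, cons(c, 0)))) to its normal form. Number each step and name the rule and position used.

1. g(g(c, pair(0, 0)), m(cons(cons(g(c, cons(e, 0)), 0), cons(e, e)), 0, cons(c, cons(c, 0))))  →  m(cons(cons(g(c, cons(e, 0)), 0), cons(e, e)), 0, cons(c, cons(c, 0)))   [R2 at ε]
2. m(cons(cons(g(c, cons(e, 0)), 0), cons(e, e)), 0, cons(c, cons(c, 0)))  →  e   [R3 at ε]

e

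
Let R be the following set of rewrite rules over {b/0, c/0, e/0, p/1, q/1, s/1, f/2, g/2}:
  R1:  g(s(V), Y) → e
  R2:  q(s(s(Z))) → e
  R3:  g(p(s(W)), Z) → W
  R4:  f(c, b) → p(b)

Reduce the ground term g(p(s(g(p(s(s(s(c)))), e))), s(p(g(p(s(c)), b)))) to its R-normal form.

s(s(c))

1. g(p(s(g(p(s(s(s(c)))), e))), s(p(g(p(s(c)), b))))  →  g(p(s(s(s(c)))), e)   [R3 at ε]
2. g(p(s(s(s(c)))), e)  →  s(s(c))   [R3 at ε]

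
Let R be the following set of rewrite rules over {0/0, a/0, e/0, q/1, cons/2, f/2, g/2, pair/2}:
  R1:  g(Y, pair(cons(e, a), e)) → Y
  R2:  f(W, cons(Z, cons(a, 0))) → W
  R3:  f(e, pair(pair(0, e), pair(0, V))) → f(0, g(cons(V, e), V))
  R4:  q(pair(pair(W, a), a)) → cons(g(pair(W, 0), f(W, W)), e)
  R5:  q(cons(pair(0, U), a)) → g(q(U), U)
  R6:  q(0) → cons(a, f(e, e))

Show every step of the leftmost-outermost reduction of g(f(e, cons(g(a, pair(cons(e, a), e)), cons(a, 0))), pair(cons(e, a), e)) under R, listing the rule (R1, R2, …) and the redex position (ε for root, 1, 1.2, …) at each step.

1. g(f(e, cons(g(a, pair(cons(e, a), e)), cons(a, 0))), pair(cons(e, a), e))  →  f(e, cons(g(a, pair(cons(e, a), e)), cons(a, 0)))   [R1 at ε]
2. f(e, cons(g(a, pair(cons(e, a), e)), cons(a, 0)))  →  e   [R2 at ε]

e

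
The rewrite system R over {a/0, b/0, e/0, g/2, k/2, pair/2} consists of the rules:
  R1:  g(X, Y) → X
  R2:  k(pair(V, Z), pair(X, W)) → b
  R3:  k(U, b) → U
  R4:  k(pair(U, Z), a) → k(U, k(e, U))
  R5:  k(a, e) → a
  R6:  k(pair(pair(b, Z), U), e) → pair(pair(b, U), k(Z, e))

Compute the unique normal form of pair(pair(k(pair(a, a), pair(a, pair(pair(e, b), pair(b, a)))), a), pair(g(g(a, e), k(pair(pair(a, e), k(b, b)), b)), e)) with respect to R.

pair(pair(b, a), pair(a, e))

1. pair(pair(k(pair(a, a), pair(a, pair(pair(e, b), pair(b, a)))), a), pair(g(g(a, e), k(pair(pair(a, e), k(b, b)), b)), e))  →  pair(pair(b, a), pair(g(g(a, e), k(pair(pair(a, e), k(b, b)), b)), e))   [R2 at 1.1]
2. pair(pair(b, a), pair(g(g(a, e), k(pair(pair(a, e), k(b, b)), b)), e))  →  pair(pair(b, a), pair(g(a, e), e))   [R1 at 2.1]
3. pair(pair(b, a), pair(g(a, e), e))  →  pair(pair(b, a), pair(a, e))   [R1 at 2.1]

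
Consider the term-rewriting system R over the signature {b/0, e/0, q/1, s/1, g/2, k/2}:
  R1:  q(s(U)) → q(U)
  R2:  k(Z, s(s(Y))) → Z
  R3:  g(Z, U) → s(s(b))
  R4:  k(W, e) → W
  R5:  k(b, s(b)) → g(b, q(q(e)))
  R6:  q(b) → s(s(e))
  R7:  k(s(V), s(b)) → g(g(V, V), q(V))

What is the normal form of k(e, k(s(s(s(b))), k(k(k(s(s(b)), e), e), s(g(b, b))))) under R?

e

1. k(e, k(s(s(s(b))), k(k(k(s(s(b)), e), e), s(g(b, b)))))  →  k(e, k(s(s(s(b))), k(k(s(s(b)), e), s(g(b, b)))))   [R4 at 2.2.1]
2. k(e, k(s(s(s(b))), k(k(s(s(b)), e), s(g(b, b)))))  →  k(e, k(s(s(s(b))), k(s(s(b)), s(g(b, b)))))   [R4 at 2.2.1]
3. k(e, k(s(s(s(b))), k(s(s(b)), s(g(b, b)))))  →  k(e, k(s(s(s(b))), k(s(s(b)), s(s(s(b))))))   [R3 at 2.2.2.1]
4. k(e, k(s(s(s(b))), k(s(s(b)), s(s(s(b))))))  →  k(e, k(s(s(s(b))), s(s(b))))   [R2 at 2.2]
5. k(e, k(s(s(s(b))), s(s(b))))  →  k(e, s(s(s(b))))   [R2 at 2]
6. k(e, s(s(s(b))))  →  e   [R2 at ε]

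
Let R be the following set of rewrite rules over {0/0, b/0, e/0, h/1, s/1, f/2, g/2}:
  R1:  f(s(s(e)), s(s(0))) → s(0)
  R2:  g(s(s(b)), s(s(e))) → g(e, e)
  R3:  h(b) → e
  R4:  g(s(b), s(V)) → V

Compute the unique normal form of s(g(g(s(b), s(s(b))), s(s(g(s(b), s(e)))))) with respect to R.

s(s(e))

1. s(g(g(s(b), s(s(b))), s(s(g(s(b), s(e))))))  →  s(g(s(b), s(s(g(s(b), s(e))))))   [R4 at 1.1]
2. s(g(s(b), s(s(g(s(b), s(e))))))  →  s(s(g(s(b), s(e))))   [R4 at 1]
3. s(s(g(s(b), s(e))))  →  s(s(e))   [R4 at 1.1]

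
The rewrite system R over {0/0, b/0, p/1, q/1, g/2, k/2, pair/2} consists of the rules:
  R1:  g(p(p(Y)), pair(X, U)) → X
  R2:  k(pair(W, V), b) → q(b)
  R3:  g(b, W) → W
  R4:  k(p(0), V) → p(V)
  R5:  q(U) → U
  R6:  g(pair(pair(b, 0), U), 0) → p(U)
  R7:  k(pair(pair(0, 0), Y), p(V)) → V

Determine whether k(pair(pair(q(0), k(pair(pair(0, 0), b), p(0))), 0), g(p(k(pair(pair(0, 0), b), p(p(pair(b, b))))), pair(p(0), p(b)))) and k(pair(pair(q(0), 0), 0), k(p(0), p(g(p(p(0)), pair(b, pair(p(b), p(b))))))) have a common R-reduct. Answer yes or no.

no — NF(t₁) = 0, NF(t₂) = p(b)

Reduce t₁ = k(pair(pair(q(0), k(pair(pair(0, 0), b), p(0))), 0), g(p(k(pair(pair(0, 0), b), p(p(pair(b, b))))), pair(p(0), p(b)))):
1. k(pair(pair(q(0), k(pair(pair(0, 0), b), p(0))), 0), g(p(k(pair(pair(0, 0), b), p(p(pair(b, b))))), pair(p(0), p(b))))  →  k(pair(pair(0, k(pair(pair(0, 0), b), p(0))), 0), g(p(k(pair(pair(0, 0), b), p(p(pair(b, b))))), pair(p(0), p(b))))   [R5 at 1.1.1]
2. k(pair(pair(0, k(pair(pair(0, 0), b), p(0))), 0), g(p(k(pair(pair(0, 0), b), p(p(pair(b, b))))), pair(p(0), p(b))))  →  k(pair(pair(0, 0), 0), g(p(k(pair(pair(0, 0), b), p(p(pair(b, b))))), pair(p(0), p(b))))   [R7 at 1.1.2]
3. k(pair(pair(0, 0), 0), g(p(k(pair(pair(0, 0), b), p(p(pair(b, b))))), pair(p(0), p(b))))  →  k(pair(pair(0, 0), 0), g(p(p(pair(b, b))), pair(p(0), p(b))))   [R7 at 2.1.1]
4. k(pair(pair(0, 0), 0), g(p(p(pair(b, b))), pair(p(0), p(b))))  →  k(pair(pair(0, 0), 0), p(0))   [R1 at 2]
5. k(pair(pair(0, 0), 0), p(0))  →  0   [R7 at ε]

Reduce t₂ = k(pair(pair(q(0), 0), 0), k(p(0), p(g(p(p(0)), pair(b, pair(p(b), p(b))))))):
1. k(pair(pair(q(0), 0), 0), k(p(0), p(g(p(p(0)), pair(b, pair(p(b), p(b)))))))  →  k(pair(pair(0, 0), 0), k(p(0), p(g(p(p(0)), pair(b, pair(p(b), p(b)))))))   [R5 at 1.1.1]
2. k(pair(pair(0, 0), 0), k(p(0), p(g(p(p(0)), pair(b, pair(p(b), p(b)))))))  →  k(pair(pair(0, 0), 0), p(p(g(p(p(0)), pair(b, pair(p(b), p(b)))))))   [R4 at 2]
3. k(pair(pair(0, 0), 0), p(p(g(p(p(0)), pair(b, pair(p(b), p(b)))))))  →  p(g(p(p(0)), pair(b, pair(p(b), p(b)))))   [R7 at ε]
4. p(g(p(p(0)), pair(b, pair(p(b), p(b)))))  →  p(b)   [R1 at 1]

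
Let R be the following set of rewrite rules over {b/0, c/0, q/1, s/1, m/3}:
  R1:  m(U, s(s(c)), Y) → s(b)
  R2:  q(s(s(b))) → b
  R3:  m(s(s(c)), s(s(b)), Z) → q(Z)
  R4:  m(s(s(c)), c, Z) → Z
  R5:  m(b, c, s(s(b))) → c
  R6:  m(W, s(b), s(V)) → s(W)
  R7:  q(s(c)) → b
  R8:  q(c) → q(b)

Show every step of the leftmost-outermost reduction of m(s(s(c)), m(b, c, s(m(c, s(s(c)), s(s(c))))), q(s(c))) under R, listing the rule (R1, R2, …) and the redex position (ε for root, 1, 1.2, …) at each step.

b

1. m(s(s(c)), m(b, c, s(m(c, s(s(c)), s(s(c))))), q(s(c)))  →  m(s(s(c)), m(b, c, s(s(b))), q(s(c)))   [R1 at 2.3.1]
2. m(s(s(c)), m(b, c, s(s(b))), q(s(c)))  →  m(s(s(c)), c, q(s(c)))   [R5 at 2]
3. m(s(s(c)), c, q(s(c)))  →  q(s(c))   [R4 at ε]
4. q(s(c))  →  b   [R7 at ε]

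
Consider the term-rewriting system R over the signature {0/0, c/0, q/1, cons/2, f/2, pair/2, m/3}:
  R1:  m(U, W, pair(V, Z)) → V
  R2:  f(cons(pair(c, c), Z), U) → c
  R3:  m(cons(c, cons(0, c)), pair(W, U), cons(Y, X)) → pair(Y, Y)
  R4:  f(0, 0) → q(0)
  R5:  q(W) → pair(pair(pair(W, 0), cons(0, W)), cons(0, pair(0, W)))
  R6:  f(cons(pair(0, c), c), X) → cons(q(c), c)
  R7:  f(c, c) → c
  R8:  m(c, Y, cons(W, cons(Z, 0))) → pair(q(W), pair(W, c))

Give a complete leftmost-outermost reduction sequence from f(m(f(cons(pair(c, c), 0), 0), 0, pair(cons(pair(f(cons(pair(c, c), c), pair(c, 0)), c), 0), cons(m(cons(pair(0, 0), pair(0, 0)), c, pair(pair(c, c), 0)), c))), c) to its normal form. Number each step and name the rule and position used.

c

1. f(m(f(cons(pair(c, c), 0), 0), 0, pair(cons(pair(f(cons(pair(c, c), c), pair(c, 0)), c), 0), cons(m(cons(pair(0, 0), pair(0, 0)), c, pair(pair(c, c), 0)), c))), c)  →  f(cons(pair(f(cons(pair(c, c), c), pair(c, 0)), c), 0), c)   [R1 at 1]
2. f(cons(pair(f(cons(pair(c, c), c), pair(c, 0)), c), 0), c)  →  f(cons(pair(c, c), 0), c)   [R2 at 1.1.1]
3. f(cons(pair(c, c), 0), c)  →  c   [R2 at ε]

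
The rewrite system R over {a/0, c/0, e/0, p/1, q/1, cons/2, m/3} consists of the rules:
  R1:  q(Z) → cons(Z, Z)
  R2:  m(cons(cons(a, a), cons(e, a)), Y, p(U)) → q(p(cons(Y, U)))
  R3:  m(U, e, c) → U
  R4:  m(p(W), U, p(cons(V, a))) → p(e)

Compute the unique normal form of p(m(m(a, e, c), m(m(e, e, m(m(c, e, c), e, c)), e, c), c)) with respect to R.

p(a)

1. p(m(m(a, e, c), m(m(e, e, m(m(c, e, c), e, c)), e, c), c))  →  p(m(a, m(m(e, e, m(m(c, e, c), e, c)), e, c), c))   [R3 at 1.1]
2. p(m(a, m(m(e, e, m(m(c, e, c), e, c)), e, c), c))  →  p(m(a, m(e, e, m(m(c, e, c), e, c)), c))   [R3 at 1.2]
3. p(m(a, m(e, e, m(m(c, e, c), e, c)), c))  →  p(m(a, m(e, e, m(c, e, c)), c))   [R3 at 1.2.3]
4. p(m(a, m(e, e, m(c, e, c)), c))  →  p(m(a, m(e, e, c), c))   [R3 at 1.2.3]
5. p(m(a, m(e, e, c), c))  →  p(m(a, e, c))   [R3 at 1.2]
6. p(m(a, e, c))  →  p(a)   [R3 at 1]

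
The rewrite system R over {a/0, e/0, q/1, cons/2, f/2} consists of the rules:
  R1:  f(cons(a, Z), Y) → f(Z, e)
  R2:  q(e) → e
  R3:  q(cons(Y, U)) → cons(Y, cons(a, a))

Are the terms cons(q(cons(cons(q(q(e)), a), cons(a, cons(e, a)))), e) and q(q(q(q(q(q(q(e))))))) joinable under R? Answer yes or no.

no — NF(t₁) = cons(cons(cons(e, a), cons(a, a)), e), NF(t₂) = e

Reduce t₁ = cons(q(cons(cons(q(q(e)), a), cons(a, cons(e, a)))), e):
1. cons(q(cons(cons(q(q(e)), a), cons(a, cons(e, a)))), e)  →  cons(cons(cons(q(q(e)), a), cons(a, a)), e)   [R3 at 1]
2. cons(cons(cons(q(q(e)), a), cons(a, a)), e)  →  cons(cons(cons(q(e), a), cons(a, a)), e)   [R2 at 1.1.1.1]
3. cons(cons(cons(q(e), a), cons(a, a)), e)  →  cons(cons(cons(e, a), cons(a, a)), e)   [R2 at 1.1.1]

Reduce t₂ = q(q(q(q(q(q(q(e))))))):
1. q(q(q(q(q(q(q(e)))))))  →  q(q(q(q(q(q(e))))))   [R2 at 1.1.1.1.1.1]
2. q(q(q(q(q(q(e))))))  →  q(q(q(q(q(e)))))   [R2 at 1.1.1.1.1]
3. q(q(q(q(q(e)))))  →  q(q(q(q(e))))   [R2 at 1.1.1.1]
4. q(q(q(q(e))))  →  q(q(q(e)))   [R2 at 1.1.1]
5. q(q(q(e)))  →  q(q(e))   [R2 at 1.1]
6. q(q(e))  →  q(e)   [R2 at 1]
7. q(e)  →  e   [R2 at ε]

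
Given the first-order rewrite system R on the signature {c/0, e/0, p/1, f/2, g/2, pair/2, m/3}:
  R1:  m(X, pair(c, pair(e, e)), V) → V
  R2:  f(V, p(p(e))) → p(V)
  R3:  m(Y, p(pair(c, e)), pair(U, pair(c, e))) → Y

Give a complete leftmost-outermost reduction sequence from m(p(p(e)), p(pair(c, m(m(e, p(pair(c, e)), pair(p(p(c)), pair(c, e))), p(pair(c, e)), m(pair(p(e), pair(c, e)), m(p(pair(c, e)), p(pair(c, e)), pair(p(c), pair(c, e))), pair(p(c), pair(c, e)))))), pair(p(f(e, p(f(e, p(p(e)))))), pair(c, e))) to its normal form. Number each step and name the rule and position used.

1. m(p(p(e)), p(pair(c, m(m(e, p(pair(c, e)), pair(p(p(c)), pair(c, e))), p(pair(c, e)), m(pair(p(e), pair(c, e)), m(p(pair(c, e)), p(pair(c, e)), pair(p(c), pair(c, e))), pair(p(c), pair(c, e)))))), pair(p(f(e, p(f(e, p(p(e)))))), pair(c, e)))  →  m(p(p(e)), p(pair(c, m(e, p(pair(c, e)), m(pair(p(e), pair(c, e)), m(p(pair(c, e)), p(pair(c, e)), pair(p(c), pair(c, e))), pair(p(c), pair(c, e)))))), pair(p(f(e, p(f(e, p(p(e)))))), pair(c, e)))   [R3 at 2.1.2.1]
2. m(p(p(e)), p(pair(c, m(e, p(pair(c, e)), m(pair(p(e), pair(c, e)), m(p(pair(c, e)), p(pair(c, e)), pair(p(c), pair(c, e))), pair(p(c), pair(c, e)))))), pair(p(f(e, p(f(e, p(p(e)))))), pair(c, e)))  →  m(p(p(e)), p(pair(c, m(e, p(pair(c, e)), m(pair(p(e), pair(c, e)), p(pair(c, e)), pair(p(c), pair(c, e)))))), pair(p(f(e, p(f(e, p(p(e)))))), pair(c, e)))   [R3 at 2.1.2.3.2]
3. m(p(p(e)), p(pair(c, m(e, p(pair(c, e)), m(pair(p(e), pair(c, e)), p(pair(c, e)), pair(p(c), pair(c, e)))))), pair(p(f(e, p(f(e, p(p(e)))))), pair(c, e)))  →  m(p(p(e)), p(pair(c, m(e, p(pair(c, e)), pair(p(e), pair(c, e))))), pair(p(f(e, p(f(e, p(p(e)))))), pair(c, e)))   [R3 at 2.1.2.3]
4. m(p(p(e)), p(pair(c, m(e, p(pair(c, e)), pair(p(e), pair(c, e))))), pair(p(f(e, p(f(e, p(p(e)))))), pair(c, e)))  →  m(p(p(e)), p(pair(c, e)), pair(p(f(e, p(f(e, p(p(e)))))), pair(c, e)))   [R3 at 2.1.2]
5. m(p(p(e)), p(pair(c, e)), pair(p(f(e, p(f(e, p(p(e)))))), pair(c, e)))  →  p(p(e))   [R3 at ε]

p(p(e))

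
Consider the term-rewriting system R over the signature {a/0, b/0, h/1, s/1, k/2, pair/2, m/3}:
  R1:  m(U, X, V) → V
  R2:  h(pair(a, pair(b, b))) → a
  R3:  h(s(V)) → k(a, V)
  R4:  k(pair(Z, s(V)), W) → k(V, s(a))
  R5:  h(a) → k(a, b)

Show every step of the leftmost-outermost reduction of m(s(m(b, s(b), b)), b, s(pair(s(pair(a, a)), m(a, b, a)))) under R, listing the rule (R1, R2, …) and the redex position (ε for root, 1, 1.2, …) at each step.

s(pair(s(pair(a, a)), a))

1. m(s(m(b, s(b), b)), b, s(pair(s(pair(a, a)), m(a, b, a))))  →  s(pair(s(pair(a, a)), m(a, b, a)))   [R1 at ε]
2. s(pair(s(pair(a, a)), m(a, b, a)))  →  s(pair(s(pair(a, a)), a))   [R1 at 1.2]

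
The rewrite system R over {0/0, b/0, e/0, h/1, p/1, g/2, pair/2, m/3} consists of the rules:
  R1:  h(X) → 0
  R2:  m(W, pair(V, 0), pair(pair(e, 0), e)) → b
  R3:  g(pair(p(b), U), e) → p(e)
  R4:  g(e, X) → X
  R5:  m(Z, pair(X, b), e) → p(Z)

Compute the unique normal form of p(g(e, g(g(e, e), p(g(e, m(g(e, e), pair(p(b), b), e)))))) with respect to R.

1. p(g(e, g(g(e, e), p(g(e, m(g(e, e), pair(p(b), b), e))))))  →  p(g(g(e, e), p(g(e, m(g(e, e), pair(p(b), b), e)))))   [R4 at 1]
2. p(g(g(e, e), p(g(e, m(g(e, e), pair(p(b), b), e)))))  →  p(g(e, p(g(e, m(g(e, e), pair(p(b), b), e)))))   [R4 at 1.1]
3. p(g(e, p(g(e, m(g(e, e), pair(p(b), b), e)))))  →  p(p(g(e, m(g(e, e), pair(p(b), b), e))))   [R4 at 1]
4. p(p(g(e, m(g(e, e), pair(p(b), b), e))))  →  p(p(m(g(e, e), pair(p(b), b), e)))   [R4 at 1.1]
5. p(p(m(g(e, e), pair(p(b), b), e)))  →  p(p(p(g(e, e))))   [R5 at 1.1]
6. p(p(p(g(e, e))))  →  p(p(p(e)))   [R4 at 1.1.1]

p(p(p(e)))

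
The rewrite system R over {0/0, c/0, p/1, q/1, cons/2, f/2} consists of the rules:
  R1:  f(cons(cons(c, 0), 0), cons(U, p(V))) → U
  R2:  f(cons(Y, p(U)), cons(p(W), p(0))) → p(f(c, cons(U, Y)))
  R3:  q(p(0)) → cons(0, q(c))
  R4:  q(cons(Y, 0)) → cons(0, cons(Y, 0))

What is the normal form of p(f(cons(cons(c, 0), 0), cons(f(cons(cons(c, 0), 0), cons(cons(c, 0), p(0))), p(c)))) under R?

1. p(f(cons(cons(c, 0), 0), cons(f(cons(cons(c, 0), 0), cons(cons(c, 0), p(0))), p(c))))  →  p(f(cons(cons(c, 0), 0), cons(cons(c, 0), p(0))))   [R1 at 1]
2. p(f(cons(cons(c, 0), 0), cons(cons(c, 0), p(0))))  →  p(cons(c, 0))   [R1 at 1]

p(cons(c, 0))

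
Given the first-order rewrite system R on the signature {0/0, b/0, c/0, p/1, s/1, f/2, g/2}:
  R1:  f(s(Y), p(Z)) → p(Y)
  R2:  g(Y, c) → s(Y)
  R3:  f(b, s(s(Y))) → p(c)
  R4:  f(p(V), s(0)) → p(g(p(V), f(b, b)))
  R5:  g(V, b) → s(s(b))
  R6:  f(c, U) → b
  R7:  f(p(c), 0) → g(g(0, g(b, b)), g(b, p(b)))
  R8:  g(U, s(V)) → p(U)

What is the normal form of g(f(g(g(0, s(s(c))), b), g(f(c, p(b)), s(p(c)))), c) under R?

1. g(f(g(g(0, s(s(c))), b), g(f(c, p(b)), s(p(c)))), c)  →  s(f(g(g(0, s(s(c))), b), g(f(c, p(b)), s(p(c)))))   [R2 at ε]
2. s(f(g(g(0, s(s(c))), b), g(f(c, p(b)), s(p(c)))))  →  s(f(s(s(b)), g(f(c, p(b)), s(p(c)))))   [R5 at 1.1]
3. s(f(s(s(b)), g(f(c, p(b)), s(p(c)))))  →  s(f(s(s(b)), p(f(c, p(b)))))   [R8 at 1.2]
4. s(f(s(s(b)), p(f(c, p(b)))))  →  s(p(s(b)))   [R1 at 1]

s(p(s(b)))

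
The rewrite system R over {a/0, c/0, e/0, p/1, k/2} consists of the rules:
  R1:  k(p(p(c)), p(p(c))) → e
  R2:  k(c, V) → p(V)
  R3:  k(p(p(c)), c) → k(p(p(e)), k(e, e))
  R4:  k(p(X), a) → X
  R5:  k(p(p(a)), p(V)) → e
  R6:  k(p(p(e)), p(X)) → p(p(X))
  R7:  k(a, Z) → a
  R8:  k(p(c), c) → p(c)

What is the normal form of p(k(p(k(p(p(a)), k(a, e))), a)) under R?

1. p(k(p(k(p(p(a)), k(a, e))), a))  →  p(k(p(p(a)), k(a, e)))   [R4 at 1]
2. p(k(p(p(a)), k(a, e)))  →  p(k(p(p(a)), a))   [R7 at 1.2]
3. p(k(p(p(a)), a))  →  p(p(a))   [R4 at 1]

p(p(a))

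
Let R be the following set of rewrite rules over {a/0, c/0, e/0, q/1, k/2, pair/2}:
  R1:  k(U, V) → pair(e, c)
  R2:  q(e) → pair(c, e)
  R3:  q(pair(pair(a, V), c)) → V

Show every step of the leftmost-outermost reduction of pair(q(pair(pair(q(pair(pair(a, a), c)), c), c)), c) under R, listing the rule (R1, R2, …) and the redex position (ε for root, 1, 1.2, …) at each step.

1. pair(q(pair(pair(q(pair(pair(a, a), c)), c), c)), c)  →  pair(q(pair(pair(a, c), c)), c)   [R3 at 1.1.1.1]
2. pair(q(pair(pair(a, c), c)), c)  →  pair(c, c)   [R3 at 1]

pair(c, c)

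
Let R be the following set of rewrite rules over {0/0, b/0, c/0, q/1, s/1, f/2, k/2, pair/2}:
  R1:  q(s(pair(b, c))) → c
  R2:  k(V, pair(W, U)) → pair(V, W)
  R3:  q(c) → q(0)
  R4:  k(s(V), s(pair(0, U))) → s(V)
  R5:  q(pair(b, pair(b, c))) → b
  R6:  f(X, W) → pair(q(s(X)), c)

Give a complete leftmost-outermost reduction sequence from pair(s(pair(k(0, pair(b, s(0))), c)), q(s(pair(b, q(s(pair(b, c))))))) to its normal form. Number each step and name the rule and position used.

pair(s(pair(pair(0, b), c)), c)

1. pair(s(pair(k(0, pair(b, s(0))), c)), q(s(pair(b, q(s(pair(b, c)))))))  →  pair(s(pair(pair(0, b), c)), q(s(pair(b, q(s(pair(b, c)))))))   [R2 at 1.1.1]
2. pair(s(pair(pair(0, b), c)), q(s(pair(b, q(s(pair(b, c)))))))  →  pair(s(pair(pair(0, b), c)), q(s(pair(b, c))))   [R1 at 2.1.1.2]
3. pair(s(pair(pair(0, b), c)), q(s(pair(b, c))))  →  pair(s(pair(pair(0, b), c)), c)   [R1 at 2]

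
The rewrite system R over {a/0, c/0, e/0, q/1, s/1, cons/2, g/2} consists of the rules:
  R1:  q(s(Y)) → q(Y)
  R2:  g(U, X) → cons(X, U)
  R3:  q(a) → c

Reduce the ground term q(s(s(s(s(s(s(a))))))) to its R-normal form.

1. q(s(s(s(s(s(s(a)))))))  →  q(s(s(s(s(s(a))))))   [R1 at ε]
2. q(s(s(s(s(s(a))))))  →  q(s(s(s(s(a)))))   [R1 at ε]
3. q(s(s(s(s(a)))))  →  q(s(s(s(a))))   [R1 at ε]
4. q(s(s(s(a))))  →  q(s(s(a)))   [R1 at ε]
5. q(s(s(a)))  →  q(s(a))   [R1 at ε]
6. q(s(a))  →  q(a)   [R1 at ε]
7. q(a)  →  c   [R3 at ε]

c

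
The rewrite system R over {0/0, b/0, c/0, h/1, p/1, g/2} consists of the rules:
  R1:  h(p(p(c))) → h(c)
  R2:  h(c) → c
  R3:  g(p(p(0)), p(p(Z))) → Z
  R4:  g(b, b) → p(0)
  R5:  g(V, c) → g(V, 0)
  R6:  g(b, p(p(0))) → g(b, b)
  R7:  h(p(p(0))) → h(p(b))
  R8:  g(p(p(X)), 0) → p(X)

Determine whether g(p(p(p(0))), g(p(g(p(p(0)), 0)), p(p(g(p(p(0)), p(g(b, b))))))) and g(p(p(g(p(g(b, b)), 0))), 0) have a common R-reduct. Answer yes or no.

yes — NF(t₁) = p(p(0)), NF(t₂) = p(p(0))

Reduce t₁ = g(p(p(p(0))), g(p(g(p(p(0)), 0)), p(p(g(p(p(0)), p(g(b, b))))))):
1. g(p(p(p(0))), g(p(g(p(p(0)), 0)), p(p(g(p(p(0)), p(g(b, b)))))))  →  g(p(p(p(0))), g(p(p(0)), p(p(g(p(p(0)), p(g(b, b)))))))   [R8 at 2.1.1]
2. g(p(p(p(0))), g(p(p(0)), p(p(g(p(p(0)), p(g(b, b)))))))  →  g(p(p(p(0))), g(p(p(0)), p(g(b, b))))   [R3 at 2]
3. g(p(p(p(0))), g(p(p(0)), p(g(b, b))))  →  g(p(p(p(0))), g(p(p(0)), p(p(0))))   [R4 at 2.2.1]
4. g(p(p(p(0))), g(p(p(0)), p(p(0))))  →  g(p(p(p(0))), 0)   [R3 at 2]
5. g(p(p(p(0))), 0)  →  p(p(0))   [R8 at ε]

Reduce t₂ = g(p(p(g(p(g(b, b)), 0))), 0):
1. g(p(p(g(p(g(b, b)), 0))), 0)  →  p(g(p(g(b, b)), 0))   [R8 at ε]
2. p(g(p(g(b, b)), 0))  →  p(g(p(p(0)), 0))   [R4 at 1.1.1]
3. p(g(p(p(0)), 0))  →  p(p(0))   [R8 at 1]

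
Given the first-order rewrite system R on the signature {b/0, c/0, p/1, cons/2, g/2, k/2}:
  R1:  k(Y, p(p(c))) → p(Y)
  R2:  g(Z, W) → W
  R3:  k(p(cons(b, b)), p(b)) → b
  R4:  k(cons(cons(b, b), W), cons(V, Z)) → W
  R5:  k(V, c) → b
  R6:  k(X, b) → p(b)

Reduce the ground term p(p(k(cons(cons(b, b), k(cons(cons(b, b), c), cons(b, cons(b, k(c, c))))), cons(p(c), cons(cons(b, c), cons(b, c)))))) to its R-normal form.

p(p(c))

1. p(p(k(cons(cons(b, b), k(cons(cons(b, b), c), cons(b, cons(b, k(c, c))))), cons(p(c), cons(cons(b, c), cons(b, c))))))  →  p(p(k(cons(cons(b, b), c), cons(b, cons(b, k(c, c))))))   [R4 at 1.1]
2. p(p(k(cons(cons(b, b), c), cons(b, cons(b, k(c, c))))))  →  p(p(c))   [R4 at 1.1]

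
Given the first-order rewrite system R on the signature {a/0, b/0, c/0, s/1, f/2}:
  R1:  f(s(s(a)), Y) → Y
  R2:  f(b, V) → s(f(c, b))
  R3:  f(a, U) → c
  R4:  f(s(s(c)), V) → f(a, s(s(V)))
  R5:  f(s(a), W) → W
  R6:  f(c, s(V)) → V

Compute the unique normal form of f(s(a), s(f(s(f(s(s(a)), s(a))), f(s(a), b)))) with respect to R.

1. f(s(a), s(f(s(f(s(s(a)), s(a))), f(s(a), b))))  →  s(f(s(f(s(s(a)), s(a))), f(s(a), b)))   [R5 at ε]
2. s(f(s(f(s(s(a)), s(a))), f(s(a), b)))  →  s(f(s(s(a)), f(s(a), b)))   [R1 at 1.1.1]
3. s(f(s(s(a)), f(s(a), b)))  →  s(f(s(a), b))   [R1 at 1]
4. s(f(s(a), b))  →  s(b)   [R5 at 1]

s(b)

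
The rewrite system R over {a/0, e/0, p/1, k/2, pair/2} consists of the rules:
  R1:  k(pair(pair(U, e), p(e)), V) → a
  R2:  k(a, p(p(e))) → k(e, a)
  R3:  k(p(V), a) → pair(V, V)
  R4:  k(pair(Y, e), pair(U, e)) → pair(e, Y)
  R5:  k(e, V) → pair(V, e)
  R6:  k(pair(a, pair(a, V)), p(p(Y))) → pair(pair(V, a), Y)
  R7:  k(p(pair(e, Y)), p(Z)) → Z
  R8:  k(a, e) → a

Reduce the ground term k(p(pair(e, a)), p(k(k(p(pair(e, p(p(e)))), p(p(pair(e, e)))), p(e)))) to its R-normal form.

e

1. k(p(pair(e, a)), p(k(k(p(pair(e, p(p(e)))), p(p(pair(e, e)))), p(e))))  →  k(k(p(pair(e, p(p(e)))), p(p(pair(e, e)))), p(e))   [R7 at ε]
2. k(k(p(pair(e, p(p(e)))), p(p(pair(e, e)))), p(e))  →  k(p(pair(e, e)), p(e))   [R7 at 1]
3. k(p(pair(e, e)), p(e))  →  e   [R7 at ε]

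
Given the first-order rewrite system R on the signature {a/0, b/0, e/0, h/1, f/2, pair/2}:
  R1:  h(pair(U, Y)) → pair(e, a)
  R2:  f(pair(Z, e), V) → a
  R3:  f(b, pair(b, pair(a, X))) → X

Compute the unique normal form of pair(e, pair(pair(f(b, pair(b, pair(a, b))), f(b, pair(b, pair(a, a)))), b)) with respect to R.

1. pair(e, pair(pair(f(b, pair(b, pair(a, b))), f(b, pair(b, pair(a, a)))), b))  →  pair(e, pair(pair(b, f(b, pair(b, pair(a, a)))), b))   [R3 at 2.1.1]
2. pair(e, pair(pair(b, f(b, pair(b, pair(a, a)))), b))  →  pair(e, pair(pair(b, a), b))   [R3 at 2.1.2]

pair(e, pair(pair(b, a), b))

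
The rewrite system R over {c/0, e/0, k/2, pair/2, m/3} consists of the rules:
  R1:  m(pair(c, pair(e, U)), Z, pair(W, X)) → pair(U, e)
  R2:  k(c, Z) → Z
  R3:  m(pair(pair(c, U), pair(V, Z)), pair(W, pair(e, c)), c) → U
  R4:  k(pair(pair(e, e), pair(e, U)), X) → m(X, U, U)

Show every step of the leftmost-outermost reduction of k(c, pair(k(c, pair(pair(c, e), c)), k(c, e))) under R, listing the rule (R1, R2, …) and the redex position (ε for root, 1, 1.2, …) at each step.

1. k(c, pair(k(c, pair(pair(c, e), c)), k(c, e)))  →  pair(k(c, pair(pair(c, e), c)), k(c, e))   [R2 at ε]
2. pair(k(c, pair(pair(c, e), c)), k(c, e))  →  pair(pair(pair(c, e), c), k(c, e))   [R2 at 1]
3. pair(pair(pair(c, e), c), k(c, e))  →  pair(pair(pair(c, e), c), e)   [R2 at 2]

pair(pair(pair(c, e), c), e)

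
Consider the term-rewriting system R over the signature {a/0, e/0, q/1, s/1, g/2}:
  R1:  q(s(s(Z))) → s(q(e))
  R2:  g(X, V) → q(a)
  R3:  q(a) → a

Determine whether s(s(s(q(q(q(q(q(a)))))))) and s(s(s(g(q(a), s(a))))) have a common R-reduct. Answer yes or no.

Reduce t₁ = s(s(s(q(q(q(q(q(a)))))))):
1. s(s(s(q(q(q(q(q(a))))))))  →  s(s(s(q(q(q(q(a)))))))   [R3 at 1.1.1.1.1.1.1]
2. s(s(s(q(q(q(q(a)))))))  →  s(s(s(q(q(q(a))))))   [R3 at 1.1.1.1.1.1]
3. s(s(s(q(q(q(a))))))  →  s(s(s(q(q(a)))))   [R3 at 1.1.1.1.1]
4. s(s(s(q(q(a)))))  →  s(s(s(q(a))))   [R3 at 1.1.1.1]
5. s(s(s(q(a))))  →  s(s(s(a)))   [R3 at 1.1.1]

Reduce t₂ = s(s(s(g(q(a), s(a))))):
1. s(s(s(g(q(a), s(a)))))  →  s(s(s(q(a))))   [R2 at 1.1.1]
2. s(s(s(q(a))))  →  s(s(s(a)))   [R3 at 1.1.1]

yes — NF(t₁) = s(s(s(a))), NF(t₂) = s(s(s(a)))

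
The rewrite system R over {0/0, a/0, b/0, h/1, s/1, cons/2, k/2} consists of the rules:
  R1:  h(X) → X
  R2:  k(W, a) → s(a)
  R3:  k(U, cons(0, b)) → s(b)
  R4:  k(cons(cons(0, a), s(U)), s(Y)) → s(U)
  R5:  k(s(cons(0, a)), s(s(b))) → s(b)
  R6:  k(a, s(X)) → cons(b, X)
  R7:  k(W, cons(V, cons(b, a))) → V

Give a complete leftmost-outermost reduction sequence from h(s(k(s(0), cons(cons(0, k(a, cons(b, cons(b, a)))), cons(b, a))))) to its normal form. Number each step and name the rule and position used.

1. h(s(k(s(0), cons(cons(0, k(a, cons(b, cons(b, a)))), cons(b, a)))))  →  s(k(s(0), cons(cons(0, k(a, cons(b, cons(b, a)))), cons(b, a))))   [R1 at ε]
2. s(k(s(0), cons(cons(0, k(a, cons(b, cons(b, a)))), cons(b, a))))  →  s(cons(0, k(a, cons(b, cons(b, a)))))   [R7 at 1]
3. s(cons(0, k(a, cons(b, cons(b, a)))))  →  s(cons(0, b))   [R7 at 1.2]

s(cons(0, b))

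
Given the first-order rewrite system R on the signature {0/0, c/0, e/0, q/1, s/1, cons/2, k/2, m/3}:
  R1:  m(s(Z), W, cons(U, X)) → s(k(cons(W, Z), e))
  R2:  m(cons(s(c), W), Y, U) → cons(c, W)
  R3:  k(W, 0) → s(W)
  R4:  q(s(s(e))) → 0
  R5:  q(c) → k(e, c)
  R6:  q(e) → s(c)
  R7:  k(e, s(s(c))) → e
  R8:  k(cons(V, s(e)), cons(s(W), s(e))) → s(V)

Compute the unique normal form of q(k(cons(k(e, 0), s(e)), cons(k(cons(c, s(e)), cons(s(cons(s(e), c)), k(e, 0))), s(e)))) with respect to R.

1. q(k(cons(k(e, 0), s(e)), cons(k(cons(c, s(e)), cons(s(cons(s(e), c)), k(e, 0))), s(e))))  →  q(k(cons(s(e), s(e)), cons(k(cons(c, s(e)), cons(s(cons(s(e), c)), k(e, 0))), s(e))))   [R3 at 1.1.1]
2. q(k(cons(s(e), s(e)), cons(k(cons(c, s(e)), cons(s(cons(s(e), c)), k(e, 0))), s(e))))  →  q(k(cons(s(e), s(e)), cons(k(cons(c, s(e)), cons(s(cons(s(e), c)), s(e))), s(e))))   [R3 at 1.2.1.2.2]
3. q(k(cons(s(e), s(e)), cons(k(cons(c, s(e)), cons(s(cons(s(e), c)), s(e))), s(e))))  →  q(k(cons(s(e), s(e)), cons(s(c), s(e))))   [R8 at 1.2.1]
4. q(k(cons(s(e), s(e)), cons(s(c), s(e))))  →  q(s(s(e)))   [R8 at 1]
5. q(s(s(e)))  →  0   [R4 at ε]

0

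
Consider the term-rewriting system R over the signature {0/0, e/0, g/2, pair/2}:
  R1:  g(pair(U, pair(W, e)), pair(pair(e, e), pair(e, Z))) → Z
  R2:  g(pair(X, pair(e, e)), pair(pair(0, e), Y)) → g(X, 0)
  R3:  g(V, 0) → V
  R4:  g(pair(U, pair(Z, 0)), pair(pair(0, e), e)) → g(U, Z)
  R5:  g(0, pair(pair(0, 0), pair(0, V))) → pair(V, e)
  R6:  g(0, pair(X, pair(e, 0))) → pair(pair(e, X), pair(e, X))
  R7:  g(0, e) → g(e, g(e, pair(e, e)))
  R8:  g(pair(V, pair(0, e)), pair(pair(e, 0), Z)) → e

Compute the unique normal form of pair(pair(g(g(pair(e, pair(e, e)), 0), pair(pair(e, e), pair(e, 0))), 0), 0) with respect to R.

pair(pair(0, 0), 0)

1. pair(pair(g(g(pair(e, pair(e, e)), 0), pair(pair(e, e), pair(e, 0))), 0), 0)  →  pair(pair(g(pair(e, pair(e, e)), pair(pair(e, e), pair(e, 0))), 0), 0)   [R3 at 1.1.1]
2. pair(pair(g(pair(e, pair(e, e)), pair(pair(e, e), pair(e, 0))), 0), 0)  →  pair(pair(0, 0), 0)   [R1 at 1.1]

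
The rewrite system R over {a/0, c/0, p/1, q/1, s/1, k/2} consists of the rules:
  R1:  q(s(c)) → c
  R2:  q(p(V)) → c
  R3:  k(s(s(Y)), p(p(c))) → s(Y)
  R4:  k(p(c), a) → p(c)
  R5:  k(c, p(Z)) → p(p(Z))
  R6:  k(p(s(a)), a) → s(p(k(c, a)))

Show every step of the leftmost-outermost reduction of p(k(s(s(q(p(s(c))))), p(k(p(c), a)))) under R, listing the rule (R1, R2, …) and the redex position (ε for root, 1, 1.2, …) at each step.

1. p(k(s(s(q(p(s(c))))), p(k(p(c), a))))  →  p(k(s(s(c)), p(k(p(c), a))))   [R2 at 1.1.1.1]
2. p(k(s(s(c)), p(k(p(c), a))))  →  p(k(s(s(c)), p(p(c))))   [R4 at 1.2.1]
3. p(k(s(s(c)), p(p(c))))  →  p(s(c))   [R3 at 1]

p(s(c))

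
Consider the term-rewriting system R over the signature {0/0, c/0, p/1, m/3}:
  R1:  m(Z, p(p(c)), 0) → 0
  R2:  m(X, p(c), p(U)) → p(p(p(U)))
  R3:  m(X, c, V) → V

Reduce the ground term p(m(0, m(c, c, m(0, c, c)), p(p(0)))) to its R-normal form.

1. p(m(0, m(c, c, m(0, c, c)), p(p(0))))  →  p(m(0, m(0, c, c), p(p(0))))   [R3 at 1.2]
2. p(m(0, m(0, c, c), p(p(0))))  →  p(m(0, c, p(p(0))))   [R3 at 1.2]
3. p(m(0, c, p(p(0))))  →  p(p(p(0)))   [R3 at 1]

p(p(p(0)))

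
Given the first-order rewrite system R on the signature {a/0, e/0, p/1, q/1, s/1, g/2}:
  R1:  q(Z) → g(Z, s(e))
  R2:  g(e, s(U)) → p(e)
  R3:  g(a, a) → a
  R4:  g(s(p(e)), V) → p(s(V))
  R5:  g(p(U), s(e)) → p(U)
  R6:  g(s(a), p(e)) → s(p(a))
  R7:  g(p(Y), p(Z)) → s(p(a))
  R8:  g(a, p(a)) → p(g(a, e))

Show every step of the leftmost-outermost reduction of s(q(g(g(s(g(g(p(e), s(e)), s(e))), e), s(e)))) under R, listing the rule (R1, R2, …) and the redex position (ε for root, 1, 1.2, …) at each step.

1. s(q(g(g(s(g(g(p(e), s(e)), s(e))), e), s(e))))  →  s(g(g(g(s(g(g(p(e), s(e)), s(e))), e), s(e)), s(e)))   [R1 at 1]
2. s(g(g(g(s(g(g(p(e), s(e)), s(e))), e), s(e)), s(e)))  →  s(g(g(g(s(g(p(e), s(e))), e), s(e)), s(e)))   [R5 at 1.1.1.1.1.1]
3. s(g(g(g(s(g(p(e), s(e))), e), s(e)), s(e)))  →  s(g(g(g(s(p(e)), e), s(e)), s(e)))   [R5 at 1.1.1.1.1]
4. s(g(g(g(s(p(e)), e), s(e)), s(e)))  →  s(g(g(p(s(e)), s(e)), s(e)))   [R4 at 1.1.1]
5. s(g(g(p(s(e)), s(e)), s(e)))  →  s(g(p(s(e)), s(e)))   [R5 at 1.1]
6. s(g(p(s(e)), s(e)))  →  s(p(s(e)))   [R5 at 1]

s(p(s(e)))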